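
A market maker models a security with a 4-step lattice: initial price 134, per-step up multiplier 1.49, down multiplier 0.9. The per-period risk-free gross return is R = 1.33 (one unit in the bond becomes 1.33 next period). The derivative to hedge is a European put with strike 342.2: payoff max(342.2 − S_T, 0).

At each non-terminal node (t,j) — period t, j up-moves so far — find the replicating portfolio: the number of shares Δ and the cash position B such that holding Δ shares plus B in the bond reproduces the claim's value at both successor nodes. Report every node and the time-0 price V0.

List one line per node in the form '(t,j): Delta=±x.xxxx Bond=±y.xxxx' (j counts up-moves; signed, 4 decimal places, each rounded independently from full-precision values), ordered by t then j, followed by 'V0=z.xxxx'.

(0,0): Delta=-0.3239 Bond=55.0733
(1,0): Delta=-0.7606 Bond=125.9128
(1,1): Delta=-0.2257 Bond=53.6511
(2,0): Delta=-1.0000 Bond=193.4536
(2,1): Delta=-0.7067 Bond=157.7935
(2,2): Delta=-0.1176 Bond=39.1931
(3,0): Delta=-1.0000 Bond=257.2932
(3,1): Delta=-1.0000 Bond=257.2932
(3,2): Delta=-0.6408 Bond=192.2177
(3,3): Delta=0.0000 Bond=0.0000
V0=11.6762

Since d<R<u, set p* = (R−d)/(u−d) = 0.7288; price each node as the discounted p*-expectation of its children.
At expiry t=4: V(4,0)=254.2826, V(4,1)=196.6479, V(4,2)=101.2303, V(4,3)=0.0000, V(4,4)=0.0000
(3,0): S=97.6860. Δ = (V_up−V_dn)/(S_up−S_dn) = (196.6479−254.2826)/(145.5521−87.9174) = -1.0000. V = [p*·196.6479 + (1−p*)·254.2826]/1.33 = 159.6072. B = V − Δ·S = 257.2932.
(3,1): S=161.7246. Δ = (V_up−V_dn)/(S_up−S_dn) = (101.2303−196.6479)/(240.9697−145.5521) = -1.0000. V = [p*·101.2303 + (1−p*)·196.6479]/1.33 = 95.5686. B = V − Δ·S = 257.2932.
(3,2): S=267.7441. Δ = (V_up−V_dn)/(S_up−S_dn) = (0.0000−101.2303)/(398.9386−240.9697) = -0.6408. V = [p*·0.0000 + (1−p*)·101.2303]/1.33 = 20.6408. B = V − Δ·S = 192.2177.
(3,3): S=443.2652. Δ = (V_up−V_dn)/(S_up−S_dn) = (0.0000−0.0000)/(660.4651−398.9386) = 0.0000. V = [p*·0.0000 + (1−p*)·0.0000]/1.33 = 0.0000. B = V − Δ·S = 0.0000.
(2,0): S=108.5400. Δ = (V_up−V_dn)/(S_up−S_dn) = (95.5686−159.6072)/(161.7246−97.6860) = -1.0000. V = [p*·95.5686 + (1−p*)·159.6072]/1.33 = 84.9136. B = V − Δ·S = 193.4536.
(2,1): S=179.6940. Δ = (V_up−V_dn)/(S_up−S_dn) = (20.6408−95.5686)/(267.7441−161.7246) = -0.7067. V = [p*·20.6408 + (1−p*)·95.5686]/1.33 = 30.7972. B = V − Δ·S = 157.7935.
(2,2): S=297.4934. Δ = (V_up−V_dn)/(S_up−S_dn) = (0.0000−20.6408)/(443.2652−267.7441) = -0.1176. V = [p*·0.0000 + (1−p*)·20.6408]/1.33 = 4.2087. B = V − Δ·S = 39.1931.
(1,0): S=120.6000. Δ = (V_up−V_dn)/(S_up−S_dn) = (30.7972−84.9136)/(179.6940−108.5400) = -0.7606. V = [p*·30.7972 + (1−p*)·84.9136]/1.33 = 34.1901. B = V − Δ·S = 125.9128.
(1,1): S=199.6600. Δ = (V_up−V_dn)/(S_up−S_dn) = (4.2087−30.7972)/(297.4934−179.6940) = -0.2257. V = [p*·4.2087 + (1−p*)·30.7972]/1.33 = 8.5858. B = V − Δ·S = 53.6511.
(0,0): S=134.0000. Δ = (V_up−V_dn)/(S_up−S_dn) = (8.5858−34.1901)/(199.6600−120.6000) = -0.3239. V = [p*·8.5858 + (1−p*)·34.1901]/1.33 = 11.6762. B = V − Δ·S = 55.0733.
Root portfolio cost Δ·134+B reproduces V0=11.6762.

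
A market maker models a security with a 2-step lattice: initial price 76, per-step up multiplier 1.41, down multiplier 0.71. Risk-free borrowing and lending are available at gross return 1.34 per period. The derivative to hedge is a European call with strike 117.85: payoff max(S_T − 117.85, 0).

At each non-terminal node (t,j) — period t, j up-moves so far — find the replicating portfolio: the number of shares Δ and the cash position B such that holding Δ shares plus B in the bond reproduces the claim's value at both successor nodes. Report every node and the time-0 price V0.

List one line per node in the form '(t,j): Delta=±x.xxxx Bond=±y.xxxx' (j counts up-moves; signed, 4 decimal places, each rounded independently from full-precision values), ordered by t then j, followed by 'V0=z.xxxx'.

Since d<R<u, set p* = (R−d)/(u−d) = 0.9000; price each node as the discounted p*-expectation of its children.
Payoff layer (t=2): V(2,0)=0.0000, V(2,1)=0.0000, V(2,2)=33.2456
Node (1,0) S=53.9600: V=(p*·0.0000+(1−p*)·0.0000)/1.34=0.0000; Δ=(0.0000−0.0000)/(76.0836−38.3116)=0.0000; B=V−Δ·S=0.0000
Node (1,1) S=107.1600: V=(p*·33.2456+(1−p*)·0.0000)/1.34=22.3291; Δ=(33.2456−0.0000)/(151.0956−76.0836)=0.4432; B=V−Δ·S=-25.1646
Node (0,0) S=76.0000: V=(p*·22.3291+(1−p*)·0.0000)/1.34=14.9972; Δ=(22.3291−0.0000)/(107.1600−53.9600)=0.4197; B=V−Δ·S=-16.9016
The time-0 hedge costs 14.9972, which is the no-arbitrage price.

(0,0): Delta=0.4197 Bond=-16.9016
(1,0): Delta=0.0000 Bond=0.0000
(1,1): Delta=0.4432 Bond=-25.1646
V0=14.9972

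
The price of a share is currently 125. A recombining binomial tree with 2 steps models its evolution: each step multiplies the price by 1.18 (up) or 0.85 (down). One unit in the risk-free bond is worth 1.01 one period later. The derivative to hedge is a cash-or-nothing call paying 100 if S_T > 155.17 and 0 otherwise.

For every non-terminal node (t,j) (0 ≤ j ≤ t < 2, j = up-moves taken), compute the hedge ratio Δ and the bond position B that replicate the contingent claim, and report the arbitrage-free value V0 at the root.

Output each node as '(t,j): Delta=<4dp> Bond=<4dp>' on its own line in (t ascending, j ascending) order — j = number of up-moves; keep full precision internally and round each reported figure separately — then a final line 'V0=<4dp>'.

No-arbitrage ⇒ martingale measure with p* = (R−d)/(u−d) = 0.4848.
Payoff layer (t=2): V(2,0)=0.0000, V(2,1)=0.0000, V(2,2)=100.0000
  t=1,j=0: stock 106.2500 → up 125.3750 (V=0.0000), down 90.3125 (V=0.0000). Price 0.0000; hedge Δ=0.0000, bond B=0.0000.
  t=1,j=1: stock 147.5000 → up 174.0500 (V=100.0000), down 125.3750 (V=0.0000). Price 48.0048; hedge Δ=2.0544, bond B=-255.0255.
  t=0,j=0: stock 125.0000 → up 147.5000 (V=48.0048), down 106.2500 (V=0.0000). Price 23.0446; hedge Δ=1.1638, bond B=-122.4245.
Each (Δ,B) replicates both successor values, so the strategy is self-financing and V0 is arbitrage-free.

(0,0): Delta=1.1638 Bond=-122.4245
(1,0): Delta=0.0000 Bond=0.0000
(1,1): Delta=2.0544 Bond=-255.0255
V0=23.0446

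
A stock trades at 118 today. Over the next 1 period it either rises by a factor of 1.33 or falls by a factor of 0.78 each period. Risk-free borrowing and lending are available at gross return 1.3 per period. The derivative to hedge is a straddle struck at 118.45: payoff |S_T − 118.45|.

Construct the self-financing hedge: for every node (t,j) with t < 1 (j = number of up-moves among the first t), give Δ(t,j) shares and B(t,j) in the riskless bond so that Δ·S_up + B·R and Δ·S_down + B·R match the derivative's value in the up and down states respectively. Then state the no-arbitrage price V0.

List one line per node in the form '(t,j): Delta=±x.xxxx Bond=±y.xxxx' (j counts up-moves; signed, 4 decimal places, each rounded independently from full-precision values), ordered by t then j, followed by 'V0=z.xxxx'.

(0,0): Delta=0.1861 Bond=7.1372
V0=29.1008

Since d<R<u, set p* = (R−d)/(u−d) = 0.9455; price each node as the discounted p*-expectation of its children.
Terminal payoffs: V(1,0)=26.4100, V(1,1)=38.4900
  t=0,j=0: stock 118.0000 → up 156.9400 (V=38.4900), down 92.0400 (V=26.4100). Price 29.1008; hedge Δ=0.1861, bond B=7.1372.
Self-financing check: at every node Δ·S+B equals the discounted successor values.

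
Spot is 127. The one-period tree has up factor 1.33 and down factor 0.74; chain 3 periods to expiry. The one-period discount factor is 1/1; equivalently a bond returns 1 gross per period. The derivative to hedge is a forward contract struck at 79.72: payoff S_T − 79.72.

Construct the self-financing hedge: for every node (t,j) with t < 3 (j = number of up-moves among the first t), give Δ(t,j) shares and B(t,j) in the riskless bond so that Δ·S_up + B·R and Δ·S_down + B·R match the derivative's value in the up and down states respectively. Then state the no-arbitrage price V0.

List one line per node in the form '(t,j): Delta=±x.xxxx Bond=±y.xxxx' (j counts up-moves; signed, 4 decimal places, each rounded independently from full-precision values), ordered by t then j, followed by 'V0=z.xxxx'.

Under the risk-neutral measure, an up-move has probability p* = (R−d)/(u−d) = 0.4407 and values discount at R = 1.
At expiry t=3: V(3,0)=-28.2566, V(3,1)=12.7751, V(3,2)=86.5212, V(3,3)=219.0649
  t=2,j=0: stock 69.5452 → up 92.4951 (V=12.7751), down 51.4634 (V=-28.2566). Price -10.1748; hedge Δ=1.0000, bond B=-79.7200.
  t=2,j=1: stock 124.9934 → up 166.2412 (V=86.5212), down 92.4951 (V=12.7751). Price 45.2734; hedge Δ=1.0000, bond B=-79.7200.
  t=2,j=2: stock 224.6503 → up 298.7849 (V=219.0649), down 166.2412 (V=86.5212). Price 144.9303; hedge Δ=1.0000, bond B=-79.7200.
  t=1,j=0: stock 93.9800 → up 124.9934 (V=45.2734), down 69.5452 (V=-10.1748). Price 14.2600; hedge Δ=1.0000, bond B=-79.7200.
  t=1,j=1: stock 168.9100 → up 224.6503 (V=144.9303), down 124.9934 (V=45.2734). Price 89.1900; hedge Δ=1.0000, bond B=-79.7200.
  t=0,j=0: stock 127.0000 → up 168.9100 (V=89.1900), down 93.9800 (V=14.2600). Price 47.2800; hedge Δ=1.0000, bond B=-79.7200.
Root portfolio cost Δ·127+B reproduces V0=47.2800.

(0,0): Delta=1.0000 Bond=-79.7200
(1,0): Delta=1.0000 Bond=-79.7200
(1,1): Delta=1.0000 Bond=-79.7200
(2,0): Delta=1.0000 Bond=-79.7200
(2,1): Delta=1.0000 Bond=-79.7200
(2,2): Delta=1.0000 Bond=-79.7200
V0=47.2800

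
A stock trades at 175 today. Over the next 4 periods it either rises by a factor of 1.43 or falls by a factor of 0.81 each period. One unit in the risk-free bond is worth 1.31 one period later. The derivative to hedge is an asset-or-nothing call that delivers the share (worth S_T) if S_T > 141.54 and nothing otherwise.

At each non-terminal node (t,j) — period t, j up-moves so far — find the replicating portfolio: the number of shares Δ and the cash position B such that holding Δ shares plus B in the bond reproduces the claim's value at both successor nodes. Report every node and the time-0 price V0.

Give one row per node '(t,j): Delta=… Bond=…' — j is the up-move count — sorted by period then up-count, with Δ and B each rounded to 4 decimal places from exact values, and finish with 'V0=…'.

The replicating-portfolio and risk-neutral prices coincide; use p* = (1.31−0.81)/(1.43−0.81) = 0.8065 for the latter.
At expiry t=4: V(4,0)=0.0000, V(4,1)=0.0000, V(4,2)=234.7903, V(4,3)=414.5063, V(4,4)=731.7828
(3,0): S=93.0022. Δ = (V_up−V_dn)/(S_up−S_dn) = (0.0000−0.0000)/(132.9931−75.3318) = 0.0000. V = [p*·0.0000 + (1−p*)·0.0000]/1.31 = 0.0000. B = V − Δ·S = 0.0000.
(3,1): S=164.1890. Δ = (V_up−V_dn)/(S_up−S_dn) = (234.7903−0.0000)/(234.7903−132.9931) = 2.3065. V = [p*·234.7903 + (1−p*)·0.0000]/1.31 = 144.5397. B = V − Δ·S = -234.1543.
(3,2): S=289.8646. Δ = (V_up−V_dn)/(S_up−S_dn) = (414.5063−234.7903)/(414.5063−234.7903) = 1.0000. V = [p*·414.5063 + (1−p*)·234.7903]/1.31 = 289.8646. B = V − Δ·S = 0.0000.
(3,3): S=511.7362. Δ = (V_up−V_dn)/(S_up−S_dn) = (731.7828−414.5063)/(731.7828−414.5063) = 1.0000. V = [p*·731.7828 + (1−p*)·414.5063]/1.31 = 511.7362. B = V − Δ·S = 0.0000.
(2,0): S=114.8175. Δ = (V_up−V_dn)/(S_up−S_dn) = (144.5397−0.0000)/(164.1890−93.0022) = 2.0304. V = [p*·144.5397 + (1−p*)·0.0000]/1.31 = 88.9804. B = V − Δ·S = -144.1482.
(2,1): S=202.7025. Δ = (V_up−V_dn)/(S_up−S_dn) = (289.8646−144.5397)/(289.8646−164.1890) = 1.1563. V = [p*·289.8646 + (1−p*)·144.5397]/1.31 = 199.7994. B = V − Δ·S = -34.5956.
(2,2): S=357.8575. Δ = (V_up−V_dn)/(S_up−S_dn) = (511.7362−289.8646)/(511.7362−289.8646) = 1.0000. V = [p*·511.7362 + (1−p*)·289.8646]/1.31 = 357.8575. B = V − Δ·S = 0.0000.
(1,0): S=141.7500. Δ = (V_up−V_dn)/(S_up−S_dn) = (199.7994−88.9804)/(202.7025−114.8175) = 1.2610. V = [p*·199.7994 + (1−p*)·88.9804]/1.31 = 136.1454. B = V − Δ·S = -42.5949.
(1,1): S=250.2500. Δ = (V_up−V_dn)/(S_up−S_dn) = (357.8575−199.7994)/(357.8575−202.7025) = 1.0187. V = [p*·357.8575 + (1−p*)·199.7994]/1.31 = 249.8211. B = V − Δ·S = -5.1114.
(0,0): S=175.0000. Δ = (V_up−V_dn)/(S_up−S_dn) = (249.8211−136.1454)/(250.2500−141.7500) = 1.0477. V = [p*·249.8211 + (1−p*)·136.1454]/1.31 = 173.9079. B = V − Δ·S = -9.4399.
Self-financing check: at every node Δ·S+B equals the discounted successor values.

(0,0): Delta=1.0477 Bond=-9.4399
(1,0): Delta=1.2610 Bond=-42.5949
(1,1): Delta=1.0187 Bond=-5.1114
(2,0): Delta=2.0304 Bond=-144.1482
(2,1): Delta=1.1563 Bond=-34.5956
(2,2): Delta=1.0000 Bond=0.0000
(3,0): Delta=0.0000 Bond=0.0000
(3,1): Delta=2.3065 Bond=-234.1543
(3,2): Delta=1.0000 Bond=0.0000
(3,3): Delta=1.0000 Bond=0.0000
V0=173.9079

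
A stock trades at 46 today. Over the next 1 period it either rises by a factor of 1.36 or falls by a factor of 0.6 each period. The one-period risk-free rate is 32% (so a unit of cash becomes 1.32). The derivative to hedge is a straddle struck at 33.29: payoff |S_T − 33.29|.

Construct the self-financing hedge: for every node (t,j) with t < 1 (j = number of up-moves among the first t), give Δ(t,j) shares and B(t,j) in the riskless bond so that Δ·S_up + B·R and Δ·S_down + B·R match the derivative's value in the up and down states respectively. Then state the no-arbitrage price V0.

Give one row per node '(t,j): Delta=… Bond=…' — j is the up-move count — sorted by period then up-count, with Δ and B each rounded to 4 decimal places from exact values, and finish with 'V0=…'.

(0,0): Delta=0.6745 Bond=-9.7923
V0=21.2341

Since d<R<u, set p* = (R−d)/(u−d) = 0.9474; price each node as the discounted p*-expectation of its children.
Terminal values V(1,·): V(1,0)=5.6900, V(1,1)=29.2700
(0,0): S=46.0000. Δ = (V_up−V_dn)/(S_up−S_dn) = (29.2700−5.6900)/(62.5600−27.6000) = 0.6745. V = [p*·29.2700 + (1−p*)·5.6900]/1.32 = 21.2341. B = V − Δ·S = -9.7923.
The time-0 hedge costs 21.2341, which is the no-arbitrage price.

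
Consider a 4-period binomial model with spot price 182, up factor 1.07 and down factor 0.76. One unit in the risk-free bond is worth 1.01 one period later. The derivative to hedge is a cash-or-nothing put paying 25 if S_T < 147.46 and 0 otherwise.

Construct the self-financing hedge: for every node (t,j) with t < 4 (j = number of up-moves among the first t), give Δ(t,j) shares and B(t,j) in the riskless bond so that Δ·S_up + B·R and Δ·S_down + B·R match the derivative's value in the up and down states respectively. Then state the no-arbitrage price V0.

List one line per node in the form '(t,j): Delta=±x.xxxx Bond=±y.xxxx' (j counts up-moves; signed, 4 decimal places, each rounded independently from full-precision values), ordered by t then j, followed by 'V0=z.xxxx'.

Since d<R<u, set p* = (R−d)/(u−d) = 0.8065; price each node as the discounted p*-expectation of its children.
Terminal payoffs: V(4,0)=25.0000, V(4,1)=25.0000, V(4,2)=25.0000, V(4,3)=0.0000, V(4,4)=0.0000
(3,0): S=79.8936. Δ = (V_up−V_dn)/(S_up−S_dn) = (25.0000−25.0000)/(85.4862−60.7192) = 0.0000. V = [p*·25.0000 + (1−p*)·25.0000]/1.01 = 24.7525. B = V − Δ·S = 24.7525.
(3,1): S=112.4818. Δ = (V_up−V_dn)/(S_up−S_dn) = (25.0000−25.0000)/(120.3556−85.4862) = 0.0000. V = [p*·25.0000 + (1−p*)·25.0000]/1.01 = 24.7525. B = V − Δ·S = 24.7525.
(3,2): S=158.3626. Δ = (V_up−V_dn)/(S_up−S_dn) = (0.0000−25.0000)/(169.4479−120.3556) = -0.5092. V = [p*·0.0000 + (1−p*)·25.0000]/1.01 = 4.7908. B = V − Δ·S = 85.4360.
(3,3): S=222.9578. Δ = (V_up−V_dn)/(S_up−S_dn) = (0.0000−0.0000)/(238.5649−169.4479) = 0.0000. V = [p*·0.0000 + (1−p*)·0.0000]/1.01 = 0.0000. B = V − Δ·S = 0.0000.
(2,0): S=105.1232. Δ = (V_up−V_dn)/(S_up−S_dn) = (24.7525−24.7525)/(112.4818−79.8936) = 0.0000. V = [p*·24.7525 + (1−p*)·24.7525]/1.01 = 24.5074. B = V − Δ·S = 24.5074.
(2,1): S=148.0024. Δ = (V_up−V_dn)/(S_up−S_dn) = (4.7908−24.7525)/(158.3626−112.4818) = -0.4351. V = [p*·4.7908 + (1−p*)·24.7525]/1.01 = 8.5687. B = V − Δ·S = 72.9612.
(2,2): S=208.3718. Δ = (V_up−V_dn)/(S_up−S_dn) = (0.0000−4.7908)/(222.9578−158.3626) = -0.0742. V = [p*·0.0000 + (1−p*)·4.7908]/1.01 = 0.9181. B = V − Δ·S = 16.3723.
(1,0): S=138.3200. Δ = (V_up−V_dn)/(S_up−S_dn) = (8.5687−24.5074)/(148.0024−105.1232) = -0.3717. V = [p*·8.5687 + (1−p*)·24.5074]/1.01 = 11.5382. B = V − Δ·S = 62.9535.
(1,1): S=194.7400. Δ = (V_up−V_dn)/(S_up−S_dn) = (0.9181−8.5687)/(208.3718−148.0024) = -0.1267. V = [p*·0.9181 + (1−p*)·8.5687]/1.01 = 2.3751. B = V − Δ·S = 27.0544.
(0,0): S=182.0000. Δ = (V_up−V_dn)/(S_up−S_dn) = (2.3751−11.5382)/(194.7400−138.3200) = -0.1624. V = [p*·2.3751 + (1−p*)·11.5382]/1.01 = 4.1075. B = V − Δ·S = 33.6660.
The time-0 hedge costs 4.1075, which is the no-arbitrage price.

(0,0): Delta=-0.1624 Bond=33.6660
(1,0): Delta=-0.3717 Bond=62.9535
(1,1): Delta=-0.1267 Bond=27.0544
(2,0): Delta=0.0000 Bond=24.5074
(2,1): Delta=-0.4351 Bond=72.9612
(2,2): Delta=-0.0742 Bond=16.3723
(3,0): Delta=0.0000 Bond=24.7525
(3,1): Delta=0.0000 Bond=24.7525
(3,2): Delta=-0.5092 Bond=85.4360
(3,3): Delta=0.0000 Bond=0.0000
V0=4.1075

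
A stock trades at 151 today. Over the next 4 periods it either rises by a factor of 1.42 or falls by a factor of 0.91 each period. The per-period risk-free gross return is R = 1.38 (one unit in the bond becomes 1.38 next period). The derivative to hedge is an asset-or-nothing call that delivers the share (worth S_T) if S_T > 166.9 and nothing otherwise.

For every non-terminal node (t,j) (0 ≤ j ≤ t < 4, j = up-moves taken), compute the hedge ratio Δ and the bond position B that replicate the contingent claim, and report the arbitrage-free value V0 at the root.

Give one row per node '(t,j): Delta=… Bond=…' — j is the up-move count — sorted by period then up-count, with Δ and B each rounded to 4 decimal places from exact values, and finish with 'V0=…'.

(0,0): Delta=1.0134 Bond=-2.1097
(1,0): Delta=1.1723 Bond=-24.7467
(1,1): Delta=1.0048 Bond=-1.0531
(2,0): Delta=2.6403 Bond=-217.7094
(2,1): Delta=1.0923 Bond=-18.5285
(2,2): Delta=1.0000 Bond=0.0000
(3,0): Delta=0.0000 Bond=0.0000
(3,1): Delta=2.7843 Bond=-326.0082
(3,2): Delta=1.0000 Bond=0.0000
(3,3): Delta=1.0000 Bond=0.0000
V0=150.9197

The replicating-portfolio and risk-neutral prices coincide; use p* = (1.38−0.91)/(1.42−0.91) = 0.9216 for the latter.
At expiry t=4: V(4,0)=0.0000, V(4,1)=0.0000, V(4,2)=252.1369, V(4,3)=393.4444, V(4,4)=613.9462
  t=3,j=0: stock 113.7892 → up 161.5807 (V=0.0000), down 103.5482 (V=0.0000). Price 0.0000; hedge Δ=0.0000, bond B=0.0000.
  t=3,j=1: stock 177.5612 → up 252.1369 (V=252.1369), down 161.5807 (V=0.0000). Price 168.3779; hedge Δ=2.7843, bond B=-326.0082.
  t=3,j=2: stock 277.0735 → up 393.4444 (V=393.4444), down 252.1369 (V=252.1369). Price 277.0735; hedge Δ=1.0000, bond B=0.0000.
  t=3,j=3: stock 432.3565 → up 613.9462 (V=613.9462), down 393.4444 (V=393.4444). Price 432.3565; hedge Δ=1.0000, bond B=0.0000.
  t=2,j=0: stock 125.0431 → up 177.5612 (V=168.3779), down 113.7892 (V=0.0000). Price 112.4433; hedge Δ=2.6403, bond B=-217.7094.
  t=2,j=1: stock 195.1222 → up 277.0735 (V=277.0735), down 177.5612 (V=168.3779). Price 194.6003; hedge Δ=1.0923, bond B=-18.5285.
  t=2,j=2: stock 304.4764 → up 432.3565 (V=432.3565), down 277.0735 (V=277.0735). Price 304.4764; hedge Δ=1.0000, bond B=0.0000.
  t=1,j=0: stock 137.4100 → up 195.1222 (V=194.6003), down 125.0431 (V=112.4433). Price 136.3454; hedge Δ=1.1723, bond B=-24.7467.
  t=1,j=1: stock 214.4200 → up 304.4764 (V=304.4764), down 195.1222 (V=194.6003). Price 214.3903; hedge Δ=1.0048, bond B=-1.0531.
  t=0,j=0: stock 151.0000 → up 214.4200 (V=214.3903), down 137.4100 (V=136.3454). Price 150.9197; hedge Δ=1.0134, bond B=-2.1097.
The time-0 hedge costs 150.9197, which is the no-arbitrage price.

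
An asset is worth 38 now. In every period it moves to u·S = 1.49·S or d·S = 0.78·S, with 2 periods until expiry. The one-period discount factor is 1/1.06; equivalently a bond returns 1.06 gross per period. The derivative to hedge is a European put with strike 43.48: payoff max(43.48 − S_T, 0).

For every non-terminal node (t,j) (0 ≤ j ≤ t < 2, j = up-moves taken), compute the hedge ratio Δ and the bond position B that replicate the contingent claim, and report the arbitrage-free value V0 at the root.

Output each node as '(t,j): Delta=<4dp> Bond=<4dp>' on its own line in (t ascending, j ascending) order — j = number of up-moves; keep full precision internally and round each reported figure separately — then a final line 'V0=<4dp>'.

Since d<R<u, set p* = (R−d)/(u−d) = 0.3944; price each node as the discounted p*-expectation of its children.
At expiry t=2: V(2,0)=20.3608, V(2,1)=0.0000, V(2,2)=0.0000
  t=1,j=0: stock 29.6400 → up 44.1636 (V=0.0000), down 23.1192 (V=20.3608). Price 11.6332; hedge Δ=-0.9675, bond B=40.3104.
  t=1,j=1: stock 56.6200 → up 84.3638 (V=0.0000), down 44.1636 (V=0.0000). Price 0.0000; hedge Δ=0.0000, bond B=0.0000.
  t=0,j=0: stock 38.0000 → up 56.6200 (V=0.0000), down 29.6400 (V=11.6332). Price 6.6467; hedge Δ=-0.4312, bond B=23.0314.
Each (Δ,B) replicates both successor values, so the strategy is self-financing and V0 is arbitrage-free.

(0,0): Delta=-0.4312 Bond=23.0314
(1,0): Delta=-0.9675 Bond=40.3104
(1,1): Delta=0.0000 Bond=0.0000
V0=6.6467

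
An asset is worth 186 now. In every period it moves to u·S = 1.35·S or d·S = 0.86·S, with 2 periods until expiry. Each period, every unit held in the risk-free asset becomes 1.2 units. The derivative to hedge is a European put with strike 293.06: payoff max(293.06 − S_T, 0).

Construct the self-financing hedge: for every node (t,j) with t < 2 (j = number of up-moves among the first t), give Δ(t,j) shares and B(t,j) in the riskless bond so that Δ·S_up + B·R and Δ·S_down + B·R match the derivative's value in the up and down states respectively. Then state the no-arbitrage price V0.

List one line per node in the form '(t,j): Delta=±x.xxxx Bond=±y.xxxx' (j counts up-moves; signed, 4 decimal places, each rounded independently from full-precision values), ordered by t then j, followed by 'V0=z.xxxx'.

The replicating-portfolio and risk-neutral prices coincide; use p* = (1.2−0.86)/(1.35−0.86) = 0.6939 for the latter.
Terminal payoffs: V(2,0)=155.4944, V(2,1)=77.1140, V(2,2)=0.0000
  t=1,j=0: stock 159.9600 → up 215.9460 (V=77.1140), down 137.5656 (V=155.4944). Price 84.2567; hedge Δ=-1.0000, bond B=244.2167.
  t=1,j=1: stock 251.1000 → up 338.9850 (V=0.0000), down 215.9460 (V=77.1140). Price 19.6719; hedge Δ=-0.6267, bond B=177.0474.
  t=0,j=0: stock 186.0000 → up 251.1000 (V=19.6719), down 159.9600 (V=84.2567). Price 32.8690; hedge Δ=-0.7086, bond B=164.6745.
Self-financing check: at every node Δ·S+B equals the discounted successor values.

(0,0): Delta=-0.7086 Bond=164.6745
(1,0): Delta=-1.0000 Bond=244.2167
(1,1): Delta=-0.6267 Bond=177.0474
V0=32.8690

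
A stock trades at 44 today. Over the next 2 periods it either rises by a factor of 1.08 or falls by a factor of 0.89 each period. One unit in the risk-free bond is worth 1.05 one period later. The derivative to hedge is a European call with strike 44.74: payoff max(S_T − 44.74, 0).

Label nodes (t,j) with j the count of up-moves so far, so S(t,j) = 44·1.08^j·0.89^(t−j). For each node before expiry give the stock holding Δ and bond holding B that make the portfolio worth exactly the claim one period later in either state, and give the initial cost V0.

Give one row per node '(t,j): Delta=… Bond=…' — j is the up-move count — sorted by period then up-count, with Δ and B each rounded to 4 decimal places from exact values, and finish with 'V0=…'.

(0,0): Delta=0.6314 Bond=-23.5481
(1,0): Delta=0.0000 Bond=0.0000
(1,1): Delta=0.7290 Bond=-29.3615
V0=4.2334

Risk-neutral probability p* = (R−d)/(u−d) = (1.05−0.89)/(1.08−0.89) = 0.8421.
Payoff layer (t=2): V(2,0)=0.0000, V(2,1)=0.0000, V(2,2)=6.5816
  t=1,j=0: stock 39.1600 → up 42.2928 (V=0.0000), down 34.8524 (V=0.0000). Price 0.0000; hedge Δ=0.0000, bond B=0.0000.
  t=1,j=1: stock 47.5200 → up 51.3216 (V=6.5816), down 42.2928 (V=0.0000). Price 5.2785; hedge Δ=0.7290, bond B=-29.3615.
  t=0,j=0: stock 44.0000 → up 47.5200 (V=5.2785), down 39.1600 (V=0.0000). Price 4.2334; hedge Δ=0.6314, bond B=-23.5481.
The time-0 hedge costs 4.2334, which is the no-arbitrage price.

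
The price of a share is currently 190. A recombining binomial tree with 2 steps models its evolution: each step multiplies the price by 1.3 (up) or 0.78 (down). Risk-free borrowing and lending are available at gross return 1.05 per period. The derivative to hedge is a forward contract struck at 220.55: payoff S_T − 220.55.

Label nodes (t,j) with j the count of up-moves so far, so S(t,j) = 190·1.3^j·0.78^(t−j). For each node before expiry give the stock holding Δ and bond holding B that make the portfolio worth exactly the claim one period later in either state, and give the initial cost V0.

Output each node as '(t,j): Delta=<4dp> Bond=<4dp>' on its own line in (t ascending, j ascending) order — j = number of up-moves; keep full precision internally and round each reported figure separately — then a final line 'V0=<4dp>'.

No-arbitrage ⇒ martingale measure with p* = (R−d)/(u−d) = 0.5192.
At expiry t=2: V(2,0)=-104.9540, V(2,1)=-27.8900, V(2,2)=100.5500
(1,0): S=148.2000. Δ = (V_up−V_dn)/(S_up−S_dn) = (-27.8900−-104.9540)/(192.6600−115.5960) = 1.0000. V = [p*·-27.8900 + (1−p*)·-104.9540]/1.05 = -61.8476. B = V − Δ·S = -210.0476.
(1,1): S=247.0000. Δ = (V_up−V_dn)/(S_up−S_dn) = (100.5500−-27.8900)/(321.1000−192.6600) = 1.0000. V = [p*·100.5500 + (1−p*)·-27.8900]/1.05 = 36.9524. B = V − Δ·S = -210.0476.
(0,0): S=190.0000. Δ = (V_up−V_dn)/(S_up−S_dn) = (36.9524−-61.8476)/(247.0000−148.2000) = 1.0000. V = [p*·36.9524 + (1−p*)·-61.8476]/1.05 = -10.0454. B = V − Δ·S = -200.0454.
Each (Δ,B) replicates both successor values, so the strategy is self-financing and V0 is arbitrage-free.

(0,0): Delta=1.0000 Bond=-200.0454
(1,0): Delta=1.0000 Bond=-210.0476
(1,1): Delta=1.0000 Bond=-210.0476
V0=-10.0454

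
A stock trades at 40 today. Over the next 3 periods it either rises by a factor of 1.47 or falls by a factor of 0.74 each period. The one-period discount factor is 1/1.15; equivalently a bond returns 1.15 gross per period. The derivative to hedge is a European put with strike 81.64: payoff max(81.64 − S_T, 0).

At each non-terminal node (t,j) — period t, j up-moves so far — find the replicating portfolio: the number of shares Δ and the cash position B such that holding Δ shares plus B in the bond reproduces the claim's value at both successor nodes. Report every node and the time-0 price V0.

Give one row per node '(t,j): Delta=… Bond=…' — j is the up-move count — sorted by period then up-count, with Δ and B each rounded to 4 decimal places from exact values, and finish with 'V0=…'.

(0,0): Delta=-0.6290 Bond=44.1298
(1,0): Delta=-1.0000 Bond=61.7316
(1,1): Delta=-0.4832 Bond=42.1778
(2,0): Delta=-1.0000 Bond=70.9913
(2,1): Delta=-1.0000 Bond=70.9913
(2,2): Delta=-0.2802 Bond=30.9538
V0=18.9707

Risk-neutral probability p* = (R−d)/(u−d) = (1.15−0.74)/(1.47−0.74) = 0.5616.
Terminal values V(3,·): V(3,0)=65.4310, V(3,1)=49.4411, V(3,2)=17.6774, V(3,3)=0.0000
Node (2,0) S=21.9040: V=(p*·49.4411+(1−p*)·65.4310)/1.15=49.0873; Δ=(49.4411−65.4310)/(32.1989−16.2090)=-1.0000; B=V−Δ·S=70.9913
Node (2,1) S=43.5120: V=(p*·17.6774+(1−p*)·49.4411)/1.15=27.4793; Δ=(17.6774−49.4411)/(63.9626−32.1989)=-1.0000; B=V−Δ·S=70.9913
Node (2,2) S=86.4360: V=(p*·0.0000+(1−p*)·17.6774)/1.15=6.7382; Δ=(0.0000−17.6774)/(127.0609−63.9626)=-0.2802; B=V−Δ·S=30.9538
Node (1,0) S=29.6000: V=(p*·27.4793+(1−p*)·49.0873)/1.15=32.1316; Δ=(27.4793−49.0873)/(43.5120−21.9040)=-1.0000; B=V−Δ·S=61.7316
Node (1,1) S=58.8000: V=(p*·6.7382+(1−p*)·27.4793)/1.15=13.7654; Δ=(6.7382−27.4793)/(86.4360−43.5120)=-0.4832; B=V−Δ·S=42.1778
Node (0,0) S=40.0000: V=(p*·13.7654+(1−p*)·32.1316)/1.15=18.9707; Δ=(13.7654−32.1316)/(58.8000−29.6000)=-0.6290; B=V−Δ·S=44.1298
The time-0 hedge costs 18.9707, which is the no-arbitrage price.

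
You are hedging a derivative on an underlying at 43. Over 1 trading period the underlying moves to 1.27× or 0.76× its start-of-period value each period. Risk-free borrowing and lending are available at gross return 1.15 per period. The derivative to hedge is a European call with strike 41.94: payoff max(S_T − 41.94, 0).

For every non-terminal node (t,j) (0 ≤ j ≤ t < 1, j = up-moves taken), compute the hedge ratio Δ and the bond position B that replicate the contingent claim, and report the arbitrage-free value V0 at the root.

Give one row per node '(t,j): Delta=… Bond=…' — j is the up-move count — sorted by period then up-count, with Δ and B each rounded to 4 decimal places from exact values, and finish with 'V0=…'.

(0,0): Delta=0.5777 Bond=-16.4181
V0=8.4251

Risk-neutral probability p* = (R−d)/(u−d) = (1.15−0.76)/(1.27−0.76) = 0.7647.
At expiry t=1: V(1,0)=0.0000, V(1,1)=12.6700
(0,0): S=43.0000. Δ = (V_up−V_dn)/(S_up−S_dn) = (12.6700−0.0000)/(54.6100−32.6800) = 0.5777. V = [p*·12.6700 + (1−p*)·0.0000]/1.15 = 8.4251. B = V − Δ·S = -16.4181.
Root portfolio cost Δ·43+B reproduces V0=8.4251.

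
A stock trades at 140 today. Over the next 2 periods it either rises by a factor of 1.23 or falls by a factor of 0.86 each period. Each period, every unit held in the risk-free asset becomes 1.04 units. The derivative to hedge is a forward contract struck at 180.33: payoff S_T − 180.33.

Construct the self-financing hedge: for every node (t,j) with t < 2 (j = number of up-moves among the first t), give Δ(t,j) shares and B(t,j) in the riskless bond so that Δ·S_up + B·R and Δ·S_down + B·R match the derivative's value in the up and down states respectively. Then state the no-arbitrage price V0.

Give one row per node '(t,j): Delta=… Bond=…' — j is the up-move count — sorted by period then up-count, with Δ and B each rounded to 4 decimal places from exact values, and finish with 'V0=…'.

(0,0): Delta=1.0000 Bond=-166.7252
(1,0): Delta=1.0000 Bond=-173.3942
(1,1): Delta=1.0000 Bond=-173.3942
V0=-26.7252

Since d<R<u, set p* = (R−d)/(u−d) = 0.4865; price each node as the discounted p*-expectation of its children.
At expiry t=2: V(2,0)=-76.7860, V(2,1)=-32.2380, V(2,2)=31.4760
  t=1,j=0: stock 120.4000 → up 148.0920 (V=-32.2380), down 103.5440 (V=-76.7860). Price -52.9942; hedge Δ=1.0000, bond B=-173.3942.
  t=1,j=1: stock 172.2000 → up 211.8060 (V=31.4760), down 148.0920 (V=-32.2380). Price -1.1942; hedge Δ=1.0000, bond B=-173.3942.
  t=0,j=0: stock 140.0000 → up 172.2000 (V=-1.1942), down 120.4000 (V=-52.9942). Price -26.7252; hedge Δ=1.0000, bond B=-166.7252.
The time-0 hedge costs -26.7252, which is the no-arbitrage price.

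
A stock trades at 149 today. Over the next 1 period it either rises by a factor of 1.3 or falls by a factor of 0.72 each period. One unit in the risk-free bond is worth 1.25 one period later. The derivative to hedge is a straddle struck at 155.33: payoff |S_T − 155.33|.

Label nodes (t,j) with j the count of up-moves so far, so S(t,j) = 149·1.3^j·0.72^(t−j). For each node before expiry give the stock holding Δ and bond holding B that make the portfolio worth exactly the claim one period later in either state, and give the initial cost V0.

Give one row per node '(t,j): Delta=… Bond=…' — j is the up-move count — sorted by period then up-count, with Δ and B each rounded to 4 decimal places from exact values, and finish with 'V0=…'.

Since d<R<u, set p* = (R−d)/(u−d) = 0.9138; price each node as the discounted p*-expectation of its children.
Terminal values V(1,·): V(1,0)=48.0500, V(1,1)=38.3700
Node (0,0) S=149.0000: V=(p*·38.3700+(1−p*)·48.0500)/1.25=31.3636; Δ=(38.3700−48.0500)/(193.7000−107.2800)=-0.1120; B=V−Δ·S=48.0532
The time-0 hedge costs 31.3636, which is the no-arbitrage price.

(0,0): Delta=-0.1120 Bond=48.0532
V0=31.3636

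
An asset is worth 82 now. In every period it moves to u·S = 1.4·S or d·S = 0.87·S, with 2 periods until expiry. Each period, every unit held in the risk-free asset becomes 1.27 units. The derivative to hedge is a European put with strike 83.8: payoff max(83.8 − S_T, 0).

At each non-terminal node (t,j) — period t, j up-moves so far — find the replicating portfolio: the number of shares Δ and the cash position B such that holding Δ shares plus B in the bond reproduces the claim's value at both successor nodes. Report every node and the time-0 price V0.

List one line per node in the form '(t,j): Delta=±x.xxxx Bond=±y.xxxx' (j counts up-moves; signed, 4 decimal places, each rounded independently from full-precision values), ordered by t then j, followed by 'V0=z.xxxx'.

(0,0): Delta=-0.0966 Bond=8.7308
(1,0): Delta=-0.5748 Bond=45.2056
(1,1): Delta=0.0000 Bond=0.0000
V0=0.8107

Risk-neutral probability p* = (R−d)/(u−d) = (1.27−0.87)/(1.4−0.87) = 0.7547.
Payoff layer (t=2): V(2,0)=21.7342, V(2,1)=0.0000, V(2,2)=0.0000
  t=1,j=0: stock 71.3400 → up 99.8760 (V=0.0000), down 62.0658 (V=21.7342). Price 4.1977; hedge Δ=-0.5748, bond B=45.2056.
  t=1,j=1: stock 114.8000 → up 160.7200 (V=0.0000), down 99.8760 (V=0.0000). Price 0.0000; hedge Δ=0.0000, bond B=0.0000.
  t=0,j=0: stock 82.0000 → up 114.8000 (V=0.0000), down 71.3400 (V=4.1977). Price 0.8107; hedge Δ=-0.0966, bond B=8.7308.
Root portfolio cost Δ·82+B reproduces V0=0.8107.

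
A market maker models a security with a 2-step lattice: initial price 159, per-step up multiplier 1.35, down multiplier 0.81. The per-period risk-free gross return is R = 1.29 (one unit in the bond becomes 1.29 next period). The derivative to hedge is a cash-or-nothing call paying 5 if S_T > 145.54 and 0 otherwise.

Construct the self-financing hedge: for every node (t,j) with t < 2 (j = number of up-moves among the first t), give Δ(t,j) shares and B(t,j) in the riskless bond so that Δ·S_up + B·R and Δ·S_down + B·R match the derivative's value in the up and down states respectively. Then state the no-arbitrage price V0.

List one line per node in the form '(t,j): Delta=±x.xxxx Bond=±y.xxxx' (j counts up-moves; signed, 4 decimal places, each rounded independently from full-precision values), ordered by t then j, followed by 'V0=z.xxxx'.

(0,0): Delta=0.0050 Bond=2.1700
(1,0): Delta=0.0719 Bond=-5.8140
(1,1): Delta=0.0000 Bond=3.8760
V0=2.9675

Under the risk-neutral measure, an up-move has probability p* = (R−d)/(u−d) = 0.8889 and values discount at R = 1.29.
Terminal payoffs: V(2,0)=0.0000, V(2,1)=5.0000, V(2,2)=5.0000
(1,0): S=128.7900. Δ = (V_up−V_dn)/(S_up−S_dn) = (5.0000−0.0000)/(173.8665−104.3199) = 0.0719. V = [p*·5.0000 + (1−p*)·0.0000]/1.29 = 3.4453. B = V − Δ·S = -5.8140.
(1,1): S=214.6500. Δ = (V_up−V_dn)/(S_up−S_dn) = (5.0000−5.0000)/(289.7775−173.8665) = 0.0000. V = [p*·5.0000 + (1−p*)·5.0000]/1.29 = 3.8760. B = V − Δ·S = 3.8760.
(0,0): S=159.0000. Δ = (V_up−V_dn)/(S_up−S_dn) = (3.8760−3.4453)/(214.6500−128.7900) = 0.0050. V = [p*·3.8760 + (1−p*)·3.4453]/1.29 = 2.9675. B = V − Δ·S = 2.1700.
Each (Δ,B) replicates both successor values, so the strategy is self-financing and V0 is arbitrage-free.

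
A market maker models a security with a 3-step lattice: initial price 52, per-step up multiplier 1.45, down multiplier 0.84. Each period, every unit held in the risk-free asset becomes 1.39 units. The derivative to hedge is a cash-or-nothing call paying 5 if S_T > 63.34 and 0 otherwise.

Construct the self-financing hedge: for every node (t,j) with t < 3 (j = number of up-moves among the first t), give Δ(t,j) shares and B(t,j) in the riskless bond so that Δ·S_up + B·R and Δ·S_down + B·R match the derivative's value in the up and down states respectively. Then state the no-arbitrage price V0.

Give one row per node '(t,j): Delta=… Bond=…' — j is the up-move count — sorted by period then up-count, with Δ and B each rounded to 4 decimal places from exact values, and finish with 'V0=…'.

(0,0): Delta=0.0145 Bond=1.0588
(1,0): Delta=0.1217 Bond=-3.2131
(1,1): Delta=0.0077 Bond=1.9828
(2,0): Delta=0.0000 Bond=0.0000
(2,1): Delta=0.1294 Bond=-4.9534
(2,2): Delta=0.0000 Bond=3.5971
V0=1.8113

No-arbitrage ⇒ martingale measure with p* = (R−d)/(u−d) = 0.9016.
Terminal values V(3,·): V(3,0)=0.0000, V(3,1)=0.0000, V(3,2)=5.0000, V(3,3)=5.0000
  t=2,j=0: stock 36.6912 → up 53.2022 (V=0.0000), down 30.8206 (V=0.0000). Price 0.0000; hedge Δ=0.0000, bond B=0.0000.
  t=2,j=1: stock 63.3360 → up 91.8372 (V=5.0000), down 53.2022 (V=0.0000). Price 3.2433; hedge Δ=0.1294, bond B=-4.9534.
  t=2,j=2: stock 109.3300 → up 158.5285 (V=5.0000), down 91.8372 (V=5.0000). Price 3.5971; hedge Δ=0.0000, bond B=3.5971.
  t=1,j=0: stock 43.6800 → up 63.3360 (V=3.2433), down 36.6912 (V=0.0000). Price 2.1038; hedge Δ=0.1217, bond B=-3.2131.
  t=1,j=1: stock 75.4000 → up 109.3300 (V=3.5971), down 63.3360 (V=3.2433). Price 2.5628; hedge Δ=0.0077, bond B=1.9828.
  t=0,j=0: stock 52.0000 → up 75.4000 (V=2.5628), down 43.6800 (V=2.1038). Price 1.8113; hedge Δ=0.0145, bond B=1.0588.
Check: Δ(0,0)·S0 + B(0,0) = 1.8113 = V0.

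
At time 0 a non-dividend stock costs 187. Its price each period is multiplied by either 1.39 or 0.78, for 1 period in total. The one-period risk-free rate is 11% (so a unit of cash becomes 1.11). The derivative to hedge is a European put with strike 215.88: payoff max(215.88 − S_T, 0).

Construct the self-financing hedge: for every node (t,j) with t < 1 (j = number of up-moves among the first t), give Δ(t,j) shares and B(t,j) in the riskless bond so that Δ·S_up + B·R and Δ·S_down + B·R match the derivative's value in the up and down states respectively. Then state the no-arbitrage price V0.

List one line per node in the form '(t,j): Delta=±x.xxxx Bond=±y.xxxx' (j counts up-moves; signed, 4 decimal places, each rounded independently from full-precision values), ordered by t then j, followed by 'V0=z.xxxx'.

(0,0): Delta=-0.6138 Bond=143.7421
V0=28.9553

Under the risk-neutral measure, an up-move has probability p* = (R−d)/(u−d) = 0.5410 and values discount at R = 1.11.
Payoff layer (t=1): V(1,0)=70.0200, V(1,1)=0.0000
  t=0,j=0: stock 187.0000 → up 259.9300 (V=0.0000), down 145.8600 (V=70.0200). Price 28.9553; hedge Δ=-0.6138, bond B=143.7421.
The time-0 hedge costs 28.9553, which is the no-arbitrage price.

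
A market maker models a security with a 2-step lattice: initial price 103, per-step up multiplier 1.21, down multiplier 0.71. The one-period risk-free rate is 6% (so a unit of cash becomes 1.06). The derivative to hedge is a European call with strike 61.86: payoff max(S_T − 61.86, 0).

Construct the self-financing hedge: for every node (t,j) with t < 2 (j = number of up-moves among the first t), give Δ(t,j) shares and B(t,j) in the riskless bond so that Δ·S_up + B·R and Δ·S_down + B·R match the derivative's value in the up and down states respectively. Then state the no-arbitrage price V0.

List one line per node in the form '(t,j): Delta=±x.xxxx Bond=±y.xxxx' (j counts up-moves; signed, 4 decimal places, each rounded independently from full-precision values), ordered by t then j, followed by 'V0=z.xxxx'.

The replicating-portfolio and risk-neutral prices coincide; use p* = (1.06−0.71)/(1.21−0.71) = 0.7000 for the latter.
Terminal values V(2,·): V(2,0)=0.0000, V(2,1)=26.6273, V(2,2)=88.9423
Node (1,0) S=73.1300: V=(p*·26.6273+(1−p*)·0.0000)/1.06=17.5841; Δ=(26.6273−0.0000)/(88.4873−51.9223)=0.7282; B=V−Δ·S=-35.6705
Node (1,1) S=124.6300: V=(p*·88.9423+(1−p*)·26.6273)/1.06=66.2715; Δ=(88.9423−26.6273)/(150.8023−88.4873)=1.0000; B=V−Δ·S=-58.3585
Node (0,0) S=103.0000: V=(p*·66.2715+(1−p*)·17.5841)/1.06=48.7408; Δ=(66.2715−17.5841)/(124.6300−73.1300)=0.9454; B=V−Δ·S=-48.6341
Each (Δ,B) replicates both successor values, so the strategy is self-financing and V0 is arbitrage-free.

(0,0): Delta=0.9454 Bond=-48.6341
(1,0): Delta=0.7282 Bond=-35.6705
(1,1): Delta=1.0000 Bond=-58.3585
V0=48.7408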